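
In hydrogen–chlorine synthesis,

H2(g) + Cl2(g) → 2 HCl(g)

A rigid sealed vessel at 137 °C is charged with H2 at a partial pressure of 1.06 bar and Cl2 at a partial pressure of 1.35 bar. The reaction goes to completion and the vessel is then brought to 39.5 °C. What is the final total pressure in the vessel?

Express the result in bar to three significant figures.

At constant V, partial pressures at 137 °C are proportional to moles, so apply stoichiometry directly to pressures.
P(Cl2) required for 1.06 bar of H2 = (1/1) × 1.06 = 1.060 bar; available 1.35 bar, so H2 is limiting.
P(Cl2) remaining = 1.35 − (1/1) × 1.06 = 0.2900 bar
P(gaseous products) = (2)/1 × 1.06 = 2.120 bar
P_total at 137 °C = 0.2900 + 2.120 = 2.410 bar
Scaling to 39.5 °C: P = 2.410 × 312.65/410.15 = 1.837 bar

1.84 bar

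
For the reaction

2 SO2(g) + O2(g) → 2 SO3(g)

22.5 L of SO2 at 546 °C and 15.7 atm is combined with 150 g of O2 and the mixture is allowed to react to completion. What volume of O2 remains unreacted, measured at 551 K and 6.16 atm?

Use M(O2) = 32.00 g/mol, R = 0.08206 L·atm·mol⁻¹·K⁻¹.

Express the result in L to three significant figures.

15.1 L

n(SO2) = PV/RT = (15.7 × 22.5) / (0.08206 × 819.15) = 5.255 mol
n(O2) = 150 / 32.00 = 4.688 mol
For 5.255 mol SO2, stoichiometry requires (1/2) × 5.255 = 2.627 mol O2; 4.688 mol is available, so SO2 is limiting.
n(O2) consumed = (1/2) × 5.255 = 2.627 mol; remaining = 4.688 − 2.627 = 2.061 mol
V(O2) = nRT/P = 2.061 × 0.08206 × 551 / 6.16 = 15.13 L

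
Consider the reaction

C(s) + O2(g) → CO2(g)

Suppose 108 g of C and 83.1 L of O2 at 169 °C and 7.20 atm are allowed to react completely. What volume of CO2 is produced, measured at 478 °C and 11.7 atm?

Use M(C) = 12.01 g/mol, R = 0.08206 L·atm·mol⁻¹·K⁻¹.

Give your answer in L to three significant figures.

n(C) = 108 / 12.01 = 8.993 mol
n(O2) = PV/RT = (7.20 × 83.1) / (0.08206 × 442.15) = 16.49 mol
For 8.993 mol C, stoichiometry requires (1/1) × 8.993 = 8.993 mol O2; 16.49 mol is available, so C is limiting.
n(CO2) = (1/1) × 8.993 = 8.993 mol
V(CO2) = nRT/P = 8.993 × 0.08206 × 751.15 / 11.7 = 47.38 L

47.4 L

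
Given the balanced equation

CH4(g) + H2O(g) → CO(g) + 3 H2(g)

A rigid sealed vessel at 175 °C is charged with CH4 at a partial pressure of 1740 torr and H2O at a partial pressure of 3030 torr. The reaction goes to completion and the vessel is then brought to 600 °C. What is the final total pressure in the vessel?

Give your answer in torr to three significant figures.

16100 torr

At constant V, partial pressures at 175 °C are proportional to moles, so apply stoichiometry directly to pressures.
P(H2O) required for 1740 torr of CH4 = (1/1) × 1740 = 1740 torr; available 3030 torr, so CH4 is limiting.
P(H2O) remaining = 3030 − (1/1) × 1740 = 1290 torr
P(gaseous products) = (1+3)/1 × 1740 = 6960 torr
P_total at 175 °C = 1290 + 6960 = 8250 torr
Scaling to 600 °C: P = 8250 × 873.15/448.15 = 16070 torr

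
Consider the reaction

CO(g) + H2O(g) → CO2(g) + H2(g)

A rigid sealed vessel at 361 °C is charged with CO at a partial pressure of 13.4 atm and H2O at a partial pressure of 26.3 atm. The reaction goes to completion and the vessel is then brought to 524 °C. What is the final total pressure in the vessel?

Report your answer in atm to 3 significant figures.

With V and T fixed, P_i ∝ n_i, so the mole ratios apply directly to partial pressures at 361 °C.
P(H2O) required for 13.4 atm of CO = (1/1) × 13.4 = 13.40 atm; available 26.3 atm, so CO is limiting.
P(H2O) remaining = 26.3 − (1/1) × 13.4 = 12.90 atm
P(gaseous products) = (1+1)/1 × 13.4 = 26.80 atm
P_total at 361 °C = 12.90 + 26.80 = 39.70 atm
Scaling to 524 °C: P = 39.70 × 797.15/634.15 = 49.90 atm

49.9 atm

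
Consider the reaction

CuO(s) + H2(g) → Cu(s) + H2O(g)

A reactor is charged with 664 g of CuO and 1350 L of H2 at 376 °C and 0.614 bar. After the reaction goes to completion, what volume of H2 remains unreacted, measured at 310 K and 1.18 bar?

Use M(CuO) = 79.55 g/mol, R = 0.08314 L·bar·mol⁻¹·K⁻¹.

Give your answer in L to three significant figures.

n(CuO) = 664 / 79.55 = 8.347 mol
n(H2) = PV/RT = (0.614 × 1350) / (0.08314 × 649.15) = 15.36 mol
For 8.347 mol CuO, stoichiometry requires (1/1) × 8.347 = 8.347 mol H2; 15.36 mol is available, so CuO is limiting.
n(H2) consumed = (1/1) × 8.347 = 8.347 mol; remaining = 15.36 − 8.347 = 7.013 mol
V(H2) = nRT/P = 7.013 × 0.08314 × 310 / 1.18 = 153.2 L

153 L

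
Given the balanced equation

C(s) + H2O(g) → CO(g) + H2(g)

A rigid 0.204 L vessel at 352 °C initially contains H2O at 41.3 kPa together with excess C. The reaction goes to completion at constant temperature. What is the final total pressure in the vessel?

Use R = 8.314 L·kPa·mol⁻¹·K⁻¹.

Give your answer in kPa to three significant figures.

82.6 kPa

At constant T and V, P ∝ n(gas): 1 mol gas → 2 mol gas.
P_final = (2/1) × 41.3 = 82.60 kPa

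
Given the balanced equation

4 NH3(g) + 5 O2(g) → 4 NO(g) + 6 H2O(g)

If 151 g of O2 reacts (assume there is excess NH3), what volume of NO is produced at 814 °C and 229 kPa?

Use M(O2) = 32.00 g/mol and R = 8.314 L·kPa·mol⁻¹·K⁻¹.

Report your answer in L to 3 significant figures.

149 L

n(O2) = 151.0 / 32.00 = 4.719 mol
n(NO) = (4/5) × 4.719 = 3.775 mol
V = nRT/P = 3.775 × 8.314 × 1087.15 / 229 = 149.0 L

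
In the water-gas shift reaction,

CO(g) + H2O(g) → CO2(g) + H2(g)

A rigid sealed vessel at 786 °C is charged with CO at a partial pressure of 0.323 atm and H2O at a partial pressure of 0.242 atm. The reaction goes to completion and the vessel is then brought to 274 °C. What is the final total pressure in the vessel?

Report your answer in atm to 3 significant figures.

0.292 atm

With V and T fixed, P_i ∝ n_i, so the mole ratios apply directly to partial pressures at 786 °C.
P(H2O) required for 0.323 atm of CO = (1/1) × 0.323 = 0.3230 atm; available 0.242 atm, so H2O is limiting.
P(CO) remaining = 0.323 − (1/1) × 0.242 = 0.08100 atm
P(gaseous products) = (1+1)/1 × 0.242 = 0.4840 atm
P_total at 786 °C = 0.08100 + 0.4840 = 0.5650 atm
Scaling to 274 °C: P = 0.5650 × 547.15/1059.15 = 0.2919 atm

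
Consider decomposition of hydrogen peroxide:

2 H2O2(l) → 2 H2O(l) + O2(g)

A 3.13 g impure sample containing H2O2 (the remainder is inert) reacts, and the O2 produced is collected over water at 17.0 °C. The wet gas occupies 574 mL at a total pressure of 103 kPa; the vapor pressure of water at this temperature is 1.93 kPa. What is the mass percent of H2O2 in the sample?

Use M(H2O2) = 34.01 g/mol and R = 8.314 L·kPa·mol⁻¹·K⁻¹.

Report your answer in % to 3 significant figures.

52.3 %

P(O2) = 103 − 1.93 = 101.1 kPa
n(O2) = PV/RT = (101.1 × 0.5740) / (8.314 × 290.15) = 0.02406 mol
n(H2O2) = (2/1) × 0.02406 = 0.04812 mol
m(H2O2) = 0.04812 × 34.01 = 1.637 g
%H2O2 = 1.637 / 3.13 × 100 = 52.30%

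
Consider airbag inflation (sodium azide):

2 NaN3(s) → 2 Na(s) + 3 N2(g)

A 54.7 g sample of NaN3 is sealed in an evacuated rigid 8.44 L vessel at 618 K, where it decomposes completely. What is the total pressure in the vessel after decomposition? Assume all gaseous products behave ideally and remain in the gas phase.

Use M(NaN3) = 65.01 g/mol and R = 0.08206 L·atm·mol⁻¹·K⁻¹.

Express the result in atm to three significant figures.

7.58 atm

n(NaN3) = 54.7 / 65.01 = 0.8414 mol
n(gas produced) = (3/2) × 0.8414 = 1.262 mol
P = nRT/V = 1.262 × 0.08206 × 618 / 8.44 = 7.583 atm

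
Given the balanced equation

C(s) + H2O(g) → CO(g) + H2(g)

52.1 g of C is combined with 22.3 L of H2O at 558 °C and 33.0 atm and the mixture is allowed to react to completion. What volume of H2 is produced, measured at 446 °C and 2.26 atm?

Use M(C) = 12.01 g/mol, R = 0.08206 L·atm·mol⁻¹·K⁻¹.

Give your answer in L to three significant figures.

113 L

n(C) = 52.1 / 12.01 = 4.338 mol
n(H2O) = PV/RT = (33.0 × 22.3) / (0.08206 × 831.15) = 10.79 mol
For 4.338 mol C, stoichiometry requires (1/1) × 4.338 = 4.338 mol H2O; 10.79 mol is available, so C is limiting.
n(H2) = (1/1) × 4.338 = 4.338 mol
V(H2) = nRT/P = 4.338 × 0.08206 × 719.15 / 2.26 = 113.3 L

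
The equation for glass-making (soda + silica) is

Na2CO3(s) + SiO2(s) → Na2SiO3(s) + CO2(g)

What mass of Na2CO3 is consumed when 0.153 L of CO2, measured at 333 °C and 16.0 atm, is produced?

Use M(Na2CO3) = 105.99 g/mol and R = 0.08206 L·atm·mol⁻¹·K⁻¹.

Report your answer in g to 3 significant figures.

5.22 g

n(CO2) = PV/RT = (16.0 × 0.153) / (0.08206 × 606.15) = 0.04922 mol
n(Na2CO3) = (1/1) × 0.04922 = 0.04922 mol
m(Na2CO3) = 0.04922 × 105.99 = 5.217 g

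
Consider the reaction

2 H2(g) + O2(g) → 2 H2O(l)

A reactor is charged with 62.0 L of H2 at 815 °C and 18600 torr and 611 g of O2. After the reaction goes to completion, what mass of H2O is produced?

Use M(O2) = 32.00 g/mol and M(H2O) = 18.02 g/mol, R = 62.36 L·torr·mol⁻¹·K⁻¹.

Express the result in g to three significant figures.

306 g

n(H2) = PV/RT = (18600 × 62.0) / (62.36 × 1088.15) = 16.99 mol
n(O2) = 611 / 32.00 = 19.09 mol
For 16.99 mol H2, stoichiometry requires (1/2) × 16.99 = 8.495 mol O2; 19.09 mol is available, so H2 is limiting.
n(H2O) = (2/2) × 16.99 = 16.99 mol
m(H2O) = 16.99 × 18.02 = 306.2 g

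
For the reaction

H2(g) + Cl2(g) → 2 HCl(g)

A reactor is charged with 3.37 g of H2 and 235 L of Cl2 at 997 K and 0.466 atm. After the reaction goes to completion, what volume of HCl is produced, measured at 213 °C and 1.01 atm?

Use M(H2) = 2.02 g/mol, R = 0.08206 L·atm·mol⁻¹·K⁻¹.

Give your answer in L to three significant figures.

n(H2) = 3.37 / 2.02 = 1.668 mol
n(Cl2) = PV/RT = (0.466 × 235) / (0.08206 × 997) = 1.339 mol
For 1.668 mol H2, stoichiometry requires (1/1) × 1.668 = 1.668 mol Cl2; 1.339 mol is available, so Cl2 is limiting.
n(HCl) = (2/1) × 1.339 = 2.678 mol
V(HCl) = nRT/P = 2.678 × 0.08206 × 486.15 / 1.01 = 105.8 L

106 L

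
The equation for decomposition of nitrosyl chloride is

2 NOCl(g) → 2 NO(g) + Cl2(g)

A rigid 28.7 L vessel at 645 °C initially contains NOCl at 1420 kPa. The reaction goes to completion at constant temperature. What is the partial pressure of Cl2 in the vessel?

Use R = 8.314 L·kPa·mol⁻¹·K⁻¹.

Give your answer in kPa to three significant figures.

n(NOCl)₀ = PV/RT = (1420 × 28.7) / (8.314 × 918.15) = 5.339 mol
n(Cl2) = (1/2) × 5.339 = 2.670 mol
P(Cl2) = nRT/V = 2.670 × 8.314 × 918.15 / 28.7 = 710.2 kPa

710 kPa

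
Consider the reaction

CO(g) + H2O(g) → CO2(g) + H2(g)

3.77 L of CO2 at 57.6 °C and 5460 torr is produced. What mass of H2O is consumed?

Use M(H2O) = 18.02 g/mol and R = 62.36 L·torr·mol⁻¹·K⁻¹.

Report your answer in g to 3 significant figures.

n(CO2) = PV/RT = (5460 × 3.77) / (62.36 × 330.75) = 0.9980 mol
n(H2O) = (1/1) × 0.9980 = 0.9980 mol
m(H2O) = 0.9980 × 18.02 = 17.98 g

18.0 g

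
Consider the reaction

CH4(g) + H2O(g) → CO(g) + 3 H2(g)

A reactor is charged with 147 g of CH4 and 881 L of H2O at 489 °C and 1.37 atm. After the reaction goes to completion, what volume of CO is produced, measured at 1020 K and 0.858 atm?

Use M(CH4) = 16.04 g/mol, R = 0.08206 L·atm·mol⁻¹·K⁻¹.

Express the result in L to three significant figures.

n(CH4) = 147 / 16.04 = 9.165 mol
n(H2O) = PV/RT = (1.37 × 881) / (0.08206 × 762.15) = 19.30 mol
For 9.165 mol CH4, stoichiometry requires (1/1) × 9.165 = 9.165 mol H2O; 19.30 mol is available, so CH4 is limiting.
n(CO) = (1/1) × 9.165 = 9.165 mol
V(CO) = nRT/P = 9.165 × 0.08206 × 1020 / 0.858 = 894.1 L

894 L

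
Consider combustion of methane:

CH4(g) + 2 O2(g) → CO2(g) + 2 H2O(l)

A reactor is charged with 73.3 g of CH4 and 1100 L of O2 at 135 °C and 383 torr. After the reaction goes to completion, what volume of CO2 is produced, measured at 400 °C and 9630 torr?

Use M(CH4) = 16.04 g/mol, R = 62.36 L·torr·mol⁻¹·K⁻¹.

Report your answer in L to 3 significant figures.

19.9 L

n(CH4) = 73.3 / 16.04 = 4.570 mol
n(O2) = PV/RT = (383 × 1100) / (62.36 × 408.15) = 16.55 mol
For 4.570 mol CH4, stoichiometry requires (2/1) × 4.570 = 9.140 mol O2; 16.55 mol is available, so CH4 is limiting.
n(CO2) = (1/1) × 4.570 = 4.570 mol
V(CO2) = nRT/P = 4.570 × 62.36 × 673.15 / 9630 = 19.92 L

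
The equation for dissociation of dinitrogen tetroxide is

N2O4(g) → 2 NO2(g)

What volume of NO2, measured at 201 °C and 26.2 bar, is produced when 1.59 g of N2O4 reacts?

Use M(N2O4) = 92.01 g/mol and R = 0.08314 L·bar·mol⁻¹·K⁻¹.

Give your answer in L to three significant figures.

0.0520 L

n(N2O4) = 1.590 / 92.01 = 0.01728 mol
n(NO2) = (2/1) × 0.01728 = 0.03456 mol
V = nRT/P = 0.03456 × 0.08314 × 474.15 / 26.2 = 0.05200 L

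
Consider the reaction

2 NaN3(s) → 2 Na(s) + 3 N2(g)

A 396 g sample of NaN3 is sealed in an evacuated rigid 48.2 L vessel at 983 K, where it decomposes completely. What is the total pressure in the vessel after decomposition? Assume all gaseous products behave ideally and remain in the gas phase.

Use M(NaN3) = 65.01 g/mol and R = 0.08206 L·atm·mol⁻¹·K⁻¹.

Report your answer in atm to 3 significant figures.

n(NaN3) = 396 / 65.01 = 6.091 mol
n(gas produced) = (3/2) × 6.091 = 9.136 mol
P = nRT/V = 9.136 × 0.08206 × 983 / 48.2 = 15.29 atm

15.3 atm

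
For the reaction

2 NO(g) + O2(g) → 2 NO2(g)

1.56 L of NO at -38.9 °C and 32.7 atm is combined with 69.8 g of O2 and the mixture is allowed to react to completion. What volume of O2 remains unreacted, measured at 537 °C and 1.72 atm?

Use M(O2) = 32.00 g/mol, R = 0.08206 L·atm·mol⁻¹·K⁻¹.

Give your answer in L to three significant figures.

33.0 L

n(NO) = PV/RT = (32.7 × 1.56) / (0.08206 × 234.25) = 2.654 mol
n(O2) = 69.8 / 32.00 = 2.181 mol
For 2.654 mol NO, stoichiometry requires (1/2) × 2.654 = 1.327 mol O2; 2.181 mol is available, so NO is limiting.
n(O2) consumed = (1/2) × 2.654 = 1.327 mol; remaining = 2.181 − 1.327 = 0.8540 mol
V(O2) = nRT/P = 0.8540 × 0.08206 × 810.15 / 1.72 = 33.01 L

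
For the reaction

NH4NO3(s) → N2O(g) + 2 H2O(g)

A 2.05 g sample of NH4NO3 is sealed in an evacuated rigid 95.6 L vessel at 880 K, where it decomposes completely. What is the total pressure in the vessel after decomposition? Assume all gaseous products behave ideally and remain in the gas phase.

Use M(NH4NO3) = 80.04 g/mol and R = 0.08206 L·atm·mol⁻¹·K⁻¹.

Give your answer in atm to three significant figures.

n(NH4NO3) = 2.05 / 80.04 = 0.02561 mol
n(gas produced) = (3/1) × 0.02561 = 0.07683 mol
P = nRT/V = 0.07683 × 0.08206 × 880 / 95.6 = 0.05803 atm

0.0580 atm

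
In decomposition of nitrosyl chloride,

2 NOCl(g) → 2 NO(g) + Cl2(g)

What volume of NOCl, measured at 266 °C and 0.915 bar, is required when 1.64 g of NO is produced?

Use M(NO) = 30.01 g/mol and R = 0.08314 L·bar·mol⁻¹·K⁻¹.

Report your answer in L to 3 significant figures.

n(NO) = 1.640 / 30.01 = 0.05465 mol
n(NOCl) = (2/2) × 0.05465 = 0.05465 mol
V = nRT/P = 0.05465 × 0.08314 × 539.15 / 0.915 = 2.677 L

2.68 L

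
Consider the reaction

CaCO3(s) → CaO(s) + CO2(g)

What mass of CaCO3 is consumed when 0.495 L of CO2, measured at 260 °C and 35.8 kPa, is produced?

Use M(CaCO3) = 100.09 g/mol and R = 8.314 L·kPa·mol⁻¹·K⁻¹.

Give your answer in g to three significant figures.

n(CO2) = PV/RT = (35.8 × 0.495) / (8.314 × 533.15) = 0.003998 mol
n(CaCO3) = (1/1) × 0.003998 = 0.003998 mol
m(CaCO3) = 0.003998 × 100.09 = 0.4002 g

0.400 g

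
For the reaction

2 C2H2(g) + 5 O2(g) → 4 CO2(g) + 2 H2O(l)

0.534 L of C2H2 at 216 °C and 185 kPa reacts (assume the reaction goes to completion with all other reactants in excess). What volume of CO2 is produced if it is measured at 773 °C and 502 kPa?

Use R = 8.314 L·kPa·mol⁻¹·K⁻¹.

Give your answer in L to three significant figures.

0.842 L

n(C2H2) = PV/RT = (185 × 0.534) / (8.314 × 489.15) = 0.02429 mol
n(CO2) = (4/2) × 0.02429 = 0.04858 mol
V = nRT/P = 0.04858 × 8.314 × 1046.15 / 502 = 0.8417 L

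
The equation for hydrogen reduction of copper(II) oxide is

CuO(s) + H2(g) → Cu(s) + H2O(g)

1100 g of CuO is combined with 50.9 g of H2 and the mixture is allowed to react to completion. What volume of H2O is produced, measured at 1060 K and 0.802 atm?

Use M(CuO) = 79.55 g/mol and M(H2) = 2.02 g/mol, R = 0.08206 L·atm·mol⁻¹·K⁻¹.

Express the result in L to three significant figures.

1500 L

n(CuO) = 1100 / 79.55 = 13.83 mol
n(H2) = 50.9 / 2.02 = 25.20 mol
For 13.83 mol CuO, stoichiometry requires (1/1) × 13.83 = 13.83 mol H2; 25.20 mol is available, so CuO is limiting.
n(H2O) = (1/1) × 13.83 = 13.83 mol
V(H2O) = nRT/P = 13.83 × 0.08206 × 1060 / 0.802 = 1500 L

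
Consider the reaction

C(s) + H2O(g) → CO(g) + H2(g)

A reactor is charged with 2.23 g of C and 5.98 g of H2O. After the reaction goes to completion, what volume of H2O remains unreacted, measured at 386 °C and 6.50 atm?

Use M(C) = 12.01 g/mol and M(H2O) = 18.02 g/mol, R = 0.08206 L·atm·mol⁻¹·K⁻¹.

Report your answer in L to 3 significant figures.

1.22 L

n(C) = 2.23 / 12.01 = 0.1857 mol
n(H2O) = 5.98 / 18.02 = 0.3319 mol
For 0.1857 mol C, stoichiometry requires (1/1) × 0.1857 = 0.1857 mol H2O; 0.3319 mol is available, so C is limiting.
n(H2O) consumed = (1/1) × 0.1857 = 0.1857 mol; remaining = 0.3319 − 0.1857 = 0.1462 mol
V(H2O) = nRT/P = 0.1462 × 0.08206 × 659.15 / 6.50 = 1.217 L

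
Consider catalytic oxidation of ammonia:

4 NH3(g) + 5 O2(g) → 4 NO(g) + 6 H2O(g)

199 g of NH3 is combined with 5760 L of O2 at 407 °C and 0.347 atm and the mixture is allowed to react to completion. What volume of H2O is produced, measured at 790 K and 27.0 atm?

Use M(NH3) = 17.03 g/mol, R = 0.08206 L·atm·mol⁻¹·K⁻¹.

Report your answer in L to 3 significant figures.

42.1 L

n(NH3) = 199 / 17.03 = 11.69 mol
n(O2) = PV/RT = (0.347 × 5760) / (0.08206 × 680.15) = 35.81 mol
For 11.69 mol NH3, stoichiometry requires (5/4) × 11.69 = 14.61 mol O2; 35.81 mol is available, so NH3 is limiting.
n(H2O) = (6/4) × 11.69 = 17.54 mol
V(H2O) = nRT/P = 17.54 × 0.08206 × 790 / 27.0 = 42.11 L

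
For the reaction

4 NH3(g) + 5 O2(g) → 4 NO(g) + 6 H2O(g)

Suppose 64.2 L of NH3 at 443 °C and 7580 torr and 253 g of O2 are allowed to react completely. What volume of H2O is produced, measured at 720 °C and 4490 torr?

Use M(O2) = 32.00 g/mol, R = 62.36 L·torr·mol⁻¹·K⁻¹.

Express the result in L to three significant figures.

131 L

n(NH3) = PV/RT = (7580 × 64.2) / (62.36 × 716.15) = 10.90 mol
n(O2) = 253 / 32.00 = 7.906 mol
For 10.90 mol NH3, stoichiometry requires (5/4) × 10.90 = 13.62 mol O2; 7.906 mol is available, so O2 is limiting.
n(H2O) = (6/5) × 7.906 = 9.487 mol
V(H2O) = nRT/P = 9.487 × 62.36 × 993.15 / 4490 = 130.9 L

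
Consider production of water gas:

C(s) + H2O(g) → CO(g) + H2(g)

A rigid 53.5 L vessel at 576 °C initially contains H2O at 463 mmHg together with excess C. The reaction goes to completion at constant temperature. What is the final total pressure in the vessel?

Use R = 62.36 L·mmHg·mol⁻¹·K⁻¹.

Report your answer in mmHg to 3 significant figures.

At constant T and V, P ∝ n(gas): 1 mol gas → 2 mol gas.
P_final = (2/1) × 463 = 926.0 mmHg

926 mmHg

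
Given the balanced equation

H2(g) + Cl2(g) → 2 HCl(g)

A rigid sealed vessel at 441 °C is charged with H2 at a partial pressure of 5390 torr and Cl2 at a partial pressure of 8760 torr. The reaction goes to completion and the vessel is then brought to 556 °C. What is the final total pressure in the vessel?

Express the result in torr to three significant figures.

Because the vessel is rigid and T is held at 441 °C, work the stoichiometry in partial pressures (P_i = n_iRT/V).
P(Cl2) required for 5390 torr of H2 = (1/1) × 5390 = 5390 torr; available 8760 torr, so H2 is limiting.
P(Cl2) remaining = 8760 − (1/1) × 5390 = 3370 torr
P(gaseous products) = (2)/1 × 5390 = 10780 torr
P_total at 441 °C = 3370 + 10780 = 14150 torr
Scaling to 556 °C: P = 14150 × 829.15/714.15 = 16430 torr

16400 torr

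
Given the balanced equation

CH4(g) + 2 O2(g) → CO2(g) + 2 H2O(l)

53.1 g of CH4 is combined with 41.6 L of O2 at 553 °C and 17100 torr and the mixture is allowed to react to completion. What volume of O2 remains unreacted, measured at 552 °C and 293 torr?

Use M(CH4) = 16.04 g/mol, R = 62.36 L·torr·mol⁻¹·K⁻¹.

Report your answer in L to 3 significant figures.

n(CH4) = 53.1 / 16.04 = 3.310 mol
n(O2) = PV/RT = (17100 × 41.6) / (62.36 × 826.15) = 13.81 mol
For 3.310 mol CH4, stoichiometry requires (2/1) × 3.310 = 6.620 mol O2; 13.81 mol is available, so CH4 is limiting.
n(O2) consumed = (2/1) × 3.310 = 6.620 mol; remaining = 13.81 − 6.620 = 7.190 mol
V(O2) = nRT/P = 7.190 × 62.36 × 825.15 / 293 = 1263 L

1260 L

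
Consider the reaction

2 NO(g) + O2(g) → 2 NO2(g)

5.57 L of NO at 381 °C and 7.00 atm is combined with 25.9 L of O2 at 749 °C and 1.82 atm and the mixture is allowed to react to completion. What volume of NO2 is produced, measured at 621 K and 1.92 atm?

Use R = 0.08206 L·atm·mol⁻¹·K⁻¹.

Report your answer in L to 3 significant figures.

19.3 L

n(NO) = PV/RT = (7.00 × 5.57) / (0.08206 × 654.15) = 0.7263 mol
n(O2) = PV/RT = (1.82 × 25.9) / (0.08206 × 1022.15) = 0.5620 mol
For 0.7263 mol NO, stoichiometry requires (1/2) × 0.7263 = 0.3631 mol O2; 0.5620 mol is available, so NO is limiting.
n(NO2) = (2/2) × 0.7263 = 0.7263 mol
V(NO2) = nRT/P = 0.7263 × 0.08206 × 621 / 1.92 = 19.28 L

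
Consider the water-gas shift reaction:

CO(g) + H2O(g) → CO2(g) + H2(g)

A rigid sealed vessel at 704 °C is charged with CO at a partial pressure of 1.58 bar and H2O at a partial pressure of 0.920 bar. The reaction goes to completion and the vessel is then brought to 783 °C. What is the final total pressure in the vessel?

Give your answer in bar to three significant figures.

2.70 bar

At constant V, partial pressures at 704 °C are proportional to moles, so apply stoichiometry directly to pressures.
P(H2O) required for 1.58 bar of CO = (1/1) × 1.58 = 1.580 bar; available 0.920 bar, so H2O is limiting.
P(CO) remaining = 1.58 − (1/1) × 0.920 = 0.6600 bar
P(gaseous products) = (1+1)/1 × 0.920 = 1.840 bar
P_total at 704 °C = 0.6600 + 1.840 = 2.500 bar
Scaling to 783 °C: P = 2.500 × 1056.15/977.15 = 2.702 bar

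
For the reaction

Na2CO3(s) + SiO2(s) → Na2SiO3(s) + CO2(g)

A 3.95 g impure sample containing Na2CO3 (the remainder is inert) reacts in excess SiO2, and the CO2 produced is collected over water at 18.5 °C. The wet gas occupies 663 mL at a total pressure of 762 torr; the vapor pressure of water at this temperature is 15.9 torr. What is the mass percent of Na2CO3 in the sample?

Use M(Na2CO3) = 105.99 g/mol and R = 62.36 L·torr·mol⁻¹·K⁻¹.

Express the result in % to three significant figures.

73.0 %

P(CO2) = 762 − 15.9 = 746.1 torr
n(CO2) = PV/RT = (746.1 × 0.6630) / (62.36 × 291.65) = 0.02720 mol
n(Na2CO3) = (1/1) × 0.02720 = 0.02720 mol
m(Na2CO3) = 0.02720 × 105.99 = 2.883 g
%Na2CO3 = 2.883 / 3.95 × 100 = 72.99%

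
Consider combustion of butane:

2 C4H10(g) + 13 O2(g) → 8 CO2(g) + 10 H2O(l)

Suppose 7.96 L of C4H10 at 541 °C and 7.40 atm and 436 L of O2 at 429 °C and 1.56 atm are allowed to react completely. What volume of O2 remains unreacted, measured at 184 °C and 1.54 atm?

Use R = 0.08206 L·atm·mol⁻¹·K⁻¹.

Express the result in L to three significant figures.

n(C4H10) = PV/RT = (7.40 × 7.96) / (0.08206 × 814.15) = 0.8817 mol
n(O2) = PV/RT = (1.56 × 436) / (0.08206 × 702.15) = 11.80 mol
For 0.8817 mol C4H10, stoichiometry requires (13/2) × 0.8817 = 5.731 mol O2; 11.80 mol is available, so C4H10 is limiting.
n(O2) consumed = (13/2) × 0.8817 = 5.731 mol; remaining = 11.80 − 5.731 = 6.069 mol
V(O2) = nRT/P = 6.069 × 0.08206 × 457.15 / 1.54 = 147.8 L

148 L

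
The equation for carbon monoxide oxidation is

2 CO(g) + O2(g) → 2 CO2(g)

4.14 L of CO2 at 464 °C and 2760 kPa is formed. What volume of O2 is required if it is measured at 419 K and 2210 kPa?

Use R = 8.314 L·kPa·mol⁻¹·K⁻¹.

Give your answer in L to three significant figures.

n(CO2) = PV/RT = (2760 × 4.14) / (8.314 × 737.15) = 1.864 mol
n(O2) = (1/2) × 1.864 = 0.9320 mol
V = nRT/P = 0.9320 × 8.314 × 419 / 2210 = 1.469 L

1.47 L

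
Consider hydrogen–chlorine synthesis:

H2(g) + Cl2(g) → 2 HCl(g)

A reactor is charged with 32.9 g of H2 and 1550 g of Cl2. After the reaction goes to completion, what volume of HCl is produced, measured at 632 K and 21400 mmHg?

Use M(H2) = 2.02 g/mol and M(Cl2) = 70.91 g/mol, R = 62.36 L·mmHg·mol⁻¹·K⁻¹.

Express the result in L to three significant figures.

n(H2) = 32.9 / 2.02 = 16.29 mol
n(Cl2) = 1550 / 70.91 = 21.86 mol
For 16.29 mol H2, stoichiometry requires (1/1) × 16.29 = 16.29 mol Cl2; 21.86 mol is available, so H2 is limiting.
n(HCl) = (2/1) × 16.29 = 32.58 mol
V(HCl) = nRT/P = 32.58 × 62.36 × 632 / 21400 = 60.00 L

60.0 L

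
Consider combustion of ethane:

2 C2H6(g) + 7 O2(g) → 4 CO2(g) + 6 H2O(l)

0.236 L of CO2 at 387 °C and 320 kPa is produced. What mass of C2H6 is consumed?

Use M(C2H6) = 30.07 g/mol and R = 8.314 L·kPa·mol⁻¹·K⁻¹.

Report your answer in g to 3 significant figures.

n(CO2) = PV/RT = (320 × 0.236) / (8.314 × 660.15) = 0.01376 mol
n(C2H6) = (2/4) × 0.01376 = 0.006880 mol
m(C2H6) = 0.006880 × 30.07 = 0.2069 g

0.207 g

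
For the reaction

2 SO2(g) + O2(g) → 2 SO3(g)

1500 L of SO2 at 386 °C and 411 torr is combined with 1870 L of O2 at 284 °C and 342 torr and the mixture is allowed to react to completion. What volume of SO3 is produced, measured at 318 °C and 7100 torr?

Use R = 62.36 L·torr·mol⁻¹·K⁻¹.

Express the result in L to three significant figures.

77.9 L

n(SO2) = PV/RT = (411 × 1500) / (62.36 × 659.15) = 15.00 mol
n(O2) = PV/RT = (342 × 1870) / (62.36 × 557.15) = 18.41 mol
For 15.00 mol SO2, stoichiometry requires (1/2) × 15.00 = 7.500 mol O2; 18.41 mol is available, so SO2 is limiting.
n(SO3) = (2/2) × 15.00 = 15.00 mol
V(SO3) = nRT/P = 15.00 × 62.36 × 591.15 / 7100 = 77.88 L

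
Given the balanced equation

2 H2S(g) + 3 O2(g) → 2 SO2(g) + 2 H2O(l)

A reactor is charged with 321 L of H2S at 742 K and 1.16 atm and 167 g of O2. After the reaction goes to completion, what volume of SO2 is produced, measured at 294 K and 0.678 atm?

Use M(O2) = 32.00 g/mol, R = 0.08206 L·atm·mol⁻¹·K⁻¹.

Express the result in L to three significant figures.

124 L

n(H2S) = PV/RT = (1.16 × 321) / (0.08206 × 742) = 6.115 mol
n(O2) = 167 / 32.00 = 5.219 mol
For 6.115 mol H2S, stoichiometry requires (3/2) × 6.115 = 9.172 mol O2; 5.219 mol is available, so O2 is limiting.
n(SO2) = (2/3) × 5.219 = 3.479 mol
V(SO2) = nRT/P = 3.479 × 0.08206 × 294 / 0.678 = 123.8 L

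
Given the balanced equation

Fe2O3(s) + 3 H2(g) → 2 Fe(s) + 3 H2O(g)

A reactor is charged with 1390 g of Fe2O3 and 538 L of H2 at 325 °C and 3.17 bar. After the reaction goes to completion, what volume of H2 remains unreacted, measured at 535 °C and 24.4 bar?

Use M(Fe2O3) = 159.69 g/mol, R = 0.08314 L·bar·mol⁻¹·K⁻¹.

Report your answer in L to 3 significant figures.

22.5 L

n(Fe2O3) = 1390 / 159.69 = 8.704 mol
n(H2) = PV/RT = (3.17 × 538) / (0.08314 × 598.15) = 34.29 mol
For 8.704 mol Fe2O3, stoichiometry requires (3/1) × 8.704 = 26.11 mol H2; 34.29 mol is available, so Fe2O3 is limiting.
n(H2) consumed = (3/1) × 8.704 = 26.11 mol; remaining = 34.29 − 26.11 = 8.180 mol
V(H2) = nRT/P = 8.180 × 0.08314 × 808.15 / 24.4 = 22.53 L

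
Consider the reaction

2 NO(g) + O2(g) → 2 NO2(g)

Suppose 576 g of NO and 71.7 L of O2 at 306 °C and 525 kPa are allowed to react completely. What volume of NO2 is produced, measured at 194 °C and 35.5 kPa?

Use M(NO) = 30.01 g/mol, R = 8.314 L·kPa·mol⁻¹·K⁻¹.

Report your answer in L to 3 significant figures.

1710 L

n(NO) = 576 / 30.01 = 19.19 mol
n(O2) = PV/RT = (525 × 71.7) / (8.314 × 579.15) = 7.818 mol
For 19.19 mol NO, stoichiometry requires (1/2) × 19.19 = 9.595 mol O2; 7.818 mol is available, so O2 is limiting.
n(NO2) = (2/1) × 7.818 = 15.64 mol
V(NO2) = nRT/P = 15.64 × 8.314 × 467.15 / 35.5 = 1711 L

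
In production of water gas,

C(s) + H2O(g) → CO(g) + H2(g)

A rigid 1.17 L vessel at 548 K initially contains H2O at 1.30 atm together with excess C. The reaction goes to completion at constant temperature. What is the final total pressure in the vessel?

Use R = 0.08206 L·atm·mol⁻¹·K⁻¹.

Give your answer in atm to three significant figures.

2.60 atm

Rigid vessel, constant T ⇒ P scales with total gas moles (1 → 2).
P_final = (2/1) × 1.30 = 2.600 atm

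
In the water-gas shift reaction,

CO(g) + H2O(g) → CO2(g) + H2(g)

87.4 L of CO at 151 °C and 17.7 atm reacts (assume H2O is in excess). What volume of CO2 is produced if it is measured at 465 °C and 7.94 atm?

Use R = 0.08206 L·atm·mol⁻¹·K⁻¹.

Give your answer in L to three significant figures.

339 L

n(CO) = PV/RT = (17.7 × 87.4) / (0.08206 × 424.15) = 44.45 mol
n(CO2) = (1/1) × 44.45 = 44.45 mol
V = nRT/P = 44.45 × 0.08206 × 738.15 / 7.94 = 339.1 L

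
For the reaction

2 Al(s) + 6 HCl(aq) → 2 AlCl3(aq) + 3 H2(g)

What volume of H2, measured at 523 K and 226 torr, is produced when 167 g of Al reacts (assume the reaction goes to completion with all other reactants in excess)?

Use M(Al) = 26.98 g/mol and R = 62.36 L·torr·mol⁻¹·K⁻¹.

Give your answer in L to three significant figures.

n(Al) = 167.0 / 26.98 = 6.190 mol
n(H2) = (3/2) × 6.190 = 9.285 mol
V = nRT/P = 9.285 × 62.36 × 523 / 226 = 1340 L

1340 L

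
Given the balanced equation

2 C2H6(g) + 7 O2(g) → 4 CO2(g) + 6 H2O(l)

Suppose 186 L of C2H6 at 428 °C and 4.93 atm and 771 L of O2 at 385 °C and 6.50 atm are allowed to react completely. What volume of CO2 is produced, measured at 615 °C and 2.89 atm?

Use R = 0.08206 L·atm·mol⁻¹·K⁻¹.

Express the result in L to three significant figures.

804 L

n(C2H6) = PV/RT = (4.93 × 186) / (0.08206 × 701.15) = 15.94 mol
n(O2) = PV/RT = (6.50 × 771) / (0.08206 × 658.15) = 92.79 mol
For 15.94 mol C2H6, stoichiometry requires (7/2) × 15.94 = 55.79 mol O2; 92.79 mol is available, so C2H6 is limiting.
n(CO2) = (4/2) × 15.94 = 31.88 mol
V(CO2) = nRT/P = 31.88 × 0.08206 × 888.15 / 2.89 = 804.0 L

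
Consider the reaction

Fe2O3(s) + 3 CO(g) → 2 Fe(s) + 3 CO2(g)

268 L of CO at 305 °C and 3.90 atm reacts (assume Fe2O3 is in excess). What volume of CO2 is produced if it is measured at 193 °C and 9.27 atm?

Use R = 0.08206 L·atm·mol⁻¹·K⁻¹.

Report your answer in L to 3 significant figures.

n(CO) = PV/RT = (3.90 × 268) / (0.08206 × 578.15) = 22.03 mol
n(CO2) = (3/3) × 22.03 = 22.03 mol
V = nRT/P = 22.03 × 0.08206 × 466.15 / 9.27 = 90.91 L

90.9 L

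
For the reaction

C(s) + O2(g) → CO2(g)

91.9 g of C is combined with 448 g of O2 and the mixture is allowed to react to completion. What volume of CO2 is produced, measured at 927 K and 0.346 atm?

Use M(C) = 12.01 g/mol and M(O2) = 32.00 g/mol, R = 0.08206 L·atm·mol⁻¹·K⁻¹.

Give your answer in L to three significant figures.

n(C) = 91.9 / 12.01 = 7.652 mol
n(O2) = 448 / 32.00 = 14.00 mol
For 7.652 mol C, stoichiometry requires (1/1) × 7.652 = 7.652 mol O2; 14.00 mol is available, so C is limiting.
n(CO2) = (1/1) × 7.652 = 7.652 mol
V(CO2) = nRT/P = 7.652 × 0.08206 × 927 / 0.346 = 1682 L

1680 L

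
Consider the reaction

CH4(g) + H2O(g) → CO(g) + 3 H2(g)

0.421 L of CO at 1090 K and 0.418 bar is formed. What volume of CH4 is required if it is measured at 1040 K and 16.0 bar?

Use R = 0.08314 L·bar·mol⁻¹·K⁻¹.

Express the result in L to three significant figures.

n(CO) = PV/RT = (0.418 × 0.421) / (0.08314 × 1090) = 0.001942 mol
n(CH4) = (1/1) × 0.001942 = 0.001942 mol
V = nRT/P = 0.001942 × 0.08314 × 1040 / 16.0 = 0.01049 L

0.0105 L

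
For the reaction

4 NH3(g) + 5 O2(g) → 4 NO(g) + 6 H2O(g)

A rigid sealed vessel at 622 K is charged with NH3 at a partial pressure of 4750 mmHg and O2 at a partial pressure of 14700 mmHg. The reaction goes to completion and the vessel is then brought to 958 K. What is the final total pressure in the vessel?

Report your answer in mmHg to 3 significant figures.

Because the vessel is rigid and T is held at 622 K, work the stoichiometry in partial pressures (P_i = n_iRT/V).
P(O2) required for 4750 mmHg of NH3 = (5/4) × 4750 = 5938 mmHg; available 14700 mmHg, so NH3 is limiting.
P(O2) remaining = 14700 − (5/4) × 4750 = 8762 mmHg
P(gaseous products) = (4+6)/4 × 4750 = 11880 mmHg
P_total at 622 K = 8762 + 11880 = 20640 mmHg
Scaling to 958 K: P = 20640 × 958/622 = 31790 mmHg

31800 mmHg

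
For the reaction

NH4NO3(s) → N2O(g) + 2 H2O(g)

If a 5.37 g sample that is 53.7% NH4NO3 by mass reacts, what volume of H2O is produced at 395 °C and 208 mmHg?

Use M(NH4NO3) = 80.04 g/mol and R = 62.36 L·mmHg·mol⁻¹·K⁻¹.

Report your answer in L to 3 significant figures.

14.4 L

mass of NH4NO3 = 5.37 × 53.7/100 = 2.884 g
n(NH4NO3) = 2.884 / 80.04 = 0.03603 mol
n(H2O) = (2/1) × 0.03603 = 0.07206 mol
V = nRT/P = 0.07206 × 62.36 × 668.15 / 208 = 14.43 L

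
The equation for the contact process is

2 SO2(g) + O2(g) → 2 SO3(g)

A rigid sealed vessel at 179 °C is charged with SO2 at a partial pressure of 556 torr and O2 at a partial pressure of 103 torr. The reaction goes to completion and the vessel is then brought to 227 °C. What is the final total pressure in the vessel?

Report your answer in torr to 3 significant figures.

615 torr

At constant V, partial pressures at 179 °C are proportional to moles, so apply stoichiometry directly to pressures.
P(O2) required for 556 torr of SO2 = (1/2) × 556 = 278.0 torr; available 103 torr, so O2 is limiting.
P(SO2) remaining = 556 − (2/1) × 103 = 350.0 torr
P(gaseous products) = (2)/1 × 103 = 206.0 torr
P_total at 179 °C = 350.0 + 206.0 = 556.0 torr
Scaling to 227 °C: P = 556.0 × 500.15/452.15 = 615.0 torr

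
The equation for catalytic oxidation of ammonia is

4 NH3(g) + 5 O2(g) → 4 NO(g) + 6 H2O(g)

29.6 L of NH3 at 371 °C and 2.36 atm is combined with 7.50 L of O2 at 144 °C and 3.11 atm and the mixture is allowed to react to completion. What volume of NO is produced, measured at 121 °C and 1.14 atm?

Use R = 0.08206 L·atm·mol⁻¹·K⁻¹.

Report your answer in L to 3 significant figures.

n(NH3) = PV/RT = (2.36 × 29.6) / (0.08206 × 644.15) = 1.322 mol
n(O2) = PV/RT = (3.11 × 7.50) / (0.08206 × 417.15) = 0.6814 mol
For 1.322 mol NH3, stoichiometry requires (5/4) × 1.322 = 1.653 mol O2; 0.6814 mol is available, so O2 is limiting.
n(NO) = (4/5) × 0.6814 = 0.5451 mol
V(NO) = nRT/P = 0.5451 × 0.08206 × 394.15 / 1.14 = 15.47 L

15.5 L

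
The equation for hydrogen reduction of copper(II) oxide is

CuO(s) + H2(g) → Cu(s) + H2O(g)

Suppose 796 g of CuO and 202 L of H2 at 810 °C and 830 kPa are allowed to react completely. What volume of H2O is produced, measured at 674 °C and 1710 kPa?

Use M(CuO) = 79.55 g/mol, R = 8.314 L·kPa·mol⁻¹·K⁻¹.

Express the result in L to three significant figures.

n(CuO) = 796 / 79.55 = 10.01 mol
n(H2) = PV/RT = (830 × 202) / (8.314 × 1083.15) = 18.62 mol
For 10.01 mol CuO, stoichiometry requires (1/1) × 10.01 = 10.01 mol H2; 18.62 mol is available, so CuO is limiting.
n(H2O) = (1/1) × 10.01 = 10.01 mol
V(H2O) = nRT/P = 10.01 × 8.314 × 947.15 / 1710 = 46.10 L

46.1 L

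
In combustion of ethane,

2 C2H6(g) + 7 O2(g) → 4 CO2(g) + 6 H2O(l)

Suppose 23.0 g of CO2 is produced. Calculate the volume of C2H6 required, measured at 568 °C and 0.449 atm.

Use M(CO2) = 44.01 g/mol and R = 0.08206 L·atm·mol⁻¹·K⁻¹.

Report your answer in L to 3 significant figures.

n(CO2) = 23.00 / 44.01 = 0.5226 mol
n(C2H6) = (2/4) × 0.5226 = 0.2613 mol
V = nRT/P = 0.2613 × 0.08206 × 841.15 / 0.449 = 40.17 L

40.2 L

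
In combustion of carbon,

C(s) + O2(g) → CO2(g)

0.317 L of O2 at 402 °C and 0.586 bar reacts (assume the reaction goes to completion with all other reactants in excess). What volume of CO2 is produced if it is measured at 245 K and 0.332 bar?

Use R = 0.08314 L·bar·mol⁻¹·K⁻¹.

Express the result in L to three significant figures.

n(O2) = PV/RT = (0.586 × 0.317) / (0.08314 × 675.15) = 0.003309 mol
n(CO2) = (1/1) × 0.003309 = 0.003309 mol
V = nRT/P = 0.003309 × 0.08314 × 245 / 0.332 = 0.2030 L

0.203 L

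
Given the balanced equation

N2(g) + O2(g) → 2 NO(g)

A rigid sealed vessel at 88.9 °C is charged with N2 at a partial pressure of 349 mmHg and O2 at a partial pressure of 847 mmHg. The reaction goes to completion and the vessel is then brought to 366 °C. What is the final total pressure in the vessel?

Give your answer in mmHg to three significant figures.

2110 mmHg

With V and T fixed, P_i ∝ n_i, so the mole ratios apply directly to partial pressures at 88.9 °C.
P(O2) required for 349 mmHg of N2 = (1/1) × 349 = 349.0 mmHg; available 847 mmHg, so N2 is limiting.
P(O2) remaining = 847 − (1/1) × 349 = 498.0 mmHg
P(gaseous products) = (2)/1 × 349 = 698.0 mmHg
P_total at 88.9 °C = 498.0 + 698.0 = 1196 mmHg
Scaling to 366 °C: P = 1196 × 639.15/362.05 = 2111 mmHg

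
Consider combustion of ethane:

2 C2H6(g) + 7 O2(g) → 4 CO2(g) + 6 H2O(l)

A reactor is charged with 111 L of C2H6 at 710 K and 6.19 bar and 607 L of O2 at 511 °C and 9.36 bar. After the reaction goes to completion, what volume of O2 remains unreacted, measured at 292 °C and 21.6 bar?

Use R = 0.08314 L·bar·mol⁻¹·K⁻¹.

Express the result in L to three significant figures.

n(C2H6) = PV/RT = (6.19 × 111) / (0.08314 × 710) = 11.64 mol
n(O2) = PV/RT = (9.36 × 607) / (0.08314 × 784.15) = 87.15 mol
For 11.64 mol C2H6, stoichiometry requires (7/2) × 11.64 = 40.74 mol O2; 87.15 mol is available, so C2H6 is limiting.
n(O2) consumed = (7/2) × 11.64 = 40.74 mol; remaining = 87.15 − 40.74 = 46.41 mol
V(O2) = nRT/P = 46.41 × 0.08314 × 565.15 / 21.6 = 101.0 L

101 L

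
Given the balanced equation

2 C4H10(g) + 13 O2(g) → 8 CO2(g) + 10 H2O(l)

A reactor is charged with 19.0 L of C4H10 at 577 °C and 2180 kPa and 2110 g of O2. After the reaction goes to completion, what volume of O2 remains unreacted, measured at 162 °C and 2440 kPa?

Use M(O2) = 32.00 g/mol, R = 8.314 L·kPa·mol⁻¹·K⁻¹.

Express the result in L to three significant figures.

41.3 L

n(C4H10) = PV/RT = (2180 × 19.0) / (8.314 × 850.15) = 5.860 mol
n(O2) = 2110 / 32.00 = 65.94 mol
For 5.860 mol C4H10, stoichiometry requires (13/2) × 5.860 = 38.09 mol O2; 65.94 mol is available, so C4H10 is limiting.
n(O2) consumed = (13/2) × 5.860 = 38.09 mol; remaining = 65.94 − 38.09 = 27.85 mol
V(O2) = nRT/P = 27.85 × 8.314 × 435.15 / 2440 = 41.29 L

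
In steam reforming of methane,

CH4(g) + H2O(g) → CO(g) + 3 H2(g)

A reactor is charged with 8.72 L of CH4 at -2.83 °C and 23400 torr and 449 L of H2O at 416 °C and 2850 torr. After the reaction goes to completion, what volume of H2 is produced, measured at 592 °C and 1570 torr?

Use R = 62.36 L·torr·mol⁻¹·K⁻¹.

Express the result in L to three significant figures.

1250 L

n(CH4) = PV/RT = (23400 × 8.72) / (62.36 × 270.32) = 12.10 mol
n(H2O) = PV/RT = (2850 × 449) / (62.36 × 689.15) = 29.78 mol
For 12.10 mol CH4, stoichiometry requires (1/1) × 12.10 = 12.10 mol H2O; 29.78 mol is available, so CH4 is limiting.
n(H2) = (3/1) × 12.10 = 36.30 mol
V(H2) = nRT/P = 36.30 × 62.36 × 865.15 / 1570 = 1247 L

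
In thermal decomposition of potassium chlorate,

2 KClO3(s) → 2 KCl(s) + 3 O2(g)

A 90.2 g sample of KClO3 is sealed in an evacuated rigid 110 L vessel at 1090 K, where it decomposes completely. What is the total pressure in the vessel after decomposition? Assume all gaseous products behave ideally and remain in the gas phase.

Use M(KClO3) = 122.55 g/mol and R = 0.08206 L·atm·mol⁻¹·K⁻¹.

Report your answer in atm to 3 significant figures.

n(KClO3) = 90.2 / 122.55 = 0.7360 mol
n(gas produced) = (3/2) × 0.7360 = 1.104 mol
P = nRT/V = 1.104 × 0.08206 × 1090 / 110 = 0.8977 atm

0.898 atm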